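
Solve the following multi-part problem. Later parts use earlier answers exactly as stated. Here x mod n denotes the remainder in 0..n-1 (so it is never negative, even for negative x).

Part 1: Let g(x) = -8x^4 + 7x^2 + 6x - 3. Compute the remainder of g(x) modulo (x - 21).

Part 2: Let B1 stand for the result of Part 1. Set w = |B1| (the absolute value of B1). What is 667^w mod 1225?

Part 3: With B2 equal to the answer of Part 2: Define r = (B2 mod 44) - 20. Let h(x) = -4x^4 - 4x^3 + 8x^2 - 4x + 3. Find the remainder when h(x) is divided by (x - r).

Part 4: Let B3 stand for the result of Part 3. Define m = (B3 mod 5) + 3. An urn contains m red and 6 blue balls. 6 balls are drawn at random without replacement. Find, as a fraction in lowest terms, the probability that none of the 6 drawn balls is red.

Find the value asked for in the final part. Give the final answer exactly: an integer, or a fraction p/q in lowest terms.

1/210

Part 1: remainder = value at the root: -8*(21)^4 + 7*(21)^2 + 6*(21)^1 - 3 = (-1555848) + (3087) + (126) + (-3) = -1552638; answer -1552638
Part 2: B1 = -1552638; w = 1552638; squarings mod 1225: 667^1=667, 667^2=214, 667^4=471, 667^8=116, 667^16=1206, 667^32=361, 667^64=471, 667^128=116, 667^256=1206, 667^512=361, 667^1024=471, 667^2048=116, 667^4096=1206, 667^8192=361, 667^16384=471, 667^32768=116, 667^65536=1206, 667^131072=361, 667^262144=471, 667^524288=116, 667^1048576=1206; 667^1552638 = 667^2 * 667^4 * 667^8 * 667^16 * 667^32 * 667^64 * 667^128 * 667^4096 * 667^8192 * 667^32768 * 667^65536 * 667^131072 * 667^262144 * 667^1048576 = 834 (mod 1225); answer 834
Part 3: B2 = 834; r = 22; remainder = value at the root: -4*(22)^4 - 4*(22)^3 + 8*(22)^2 - 4*(22)^1 + 3 = (-937024) + (-42592) + (3872) + (-88) + (3) = -975829; answer -975829
Part 4: B3 = -975829; m = 4; total draws C(10,6) = 210; favorable C(6,6) = 1; P = 1/210; answer 1/210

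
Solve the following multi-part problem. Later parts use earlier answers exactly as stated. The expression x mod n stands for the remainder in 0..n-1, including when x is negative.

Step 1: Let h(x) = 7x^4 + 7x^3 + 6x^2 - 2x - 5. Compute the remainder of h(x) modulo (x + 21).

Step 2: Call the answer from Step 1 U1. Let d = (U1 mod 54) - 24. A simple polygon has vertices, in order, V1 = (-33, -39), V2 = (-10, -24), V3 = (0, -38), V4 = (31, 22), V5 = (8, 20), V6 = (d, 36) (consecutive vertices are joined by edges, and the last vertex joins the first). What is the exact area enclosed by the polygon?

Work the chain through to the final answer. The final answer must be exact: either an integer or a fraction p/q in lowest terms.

3113/2

Step 1: remainder = value at the root: 7*(-21)^4 + 7*(-21)^3 + 6*(-21)^2 - 2*(-21)^1 - 5 = (1361367) + (-64827) + (2646) + (42) + (-5) = 1299223; answer 1299223
Step 2: U1 = 1299223; d = 13; cross terms: (-33*-24 - -10*-39)=402, (-10*-38 - 0*-24)=380, (0*22 - 31*-38)=1178, (31*20 - 8*22)=444, (8*36 - 13*20)=28, (13*-39 - -33*36)=681; twice the area = |3113| = 3113; area = 3113/2; answer 3113/2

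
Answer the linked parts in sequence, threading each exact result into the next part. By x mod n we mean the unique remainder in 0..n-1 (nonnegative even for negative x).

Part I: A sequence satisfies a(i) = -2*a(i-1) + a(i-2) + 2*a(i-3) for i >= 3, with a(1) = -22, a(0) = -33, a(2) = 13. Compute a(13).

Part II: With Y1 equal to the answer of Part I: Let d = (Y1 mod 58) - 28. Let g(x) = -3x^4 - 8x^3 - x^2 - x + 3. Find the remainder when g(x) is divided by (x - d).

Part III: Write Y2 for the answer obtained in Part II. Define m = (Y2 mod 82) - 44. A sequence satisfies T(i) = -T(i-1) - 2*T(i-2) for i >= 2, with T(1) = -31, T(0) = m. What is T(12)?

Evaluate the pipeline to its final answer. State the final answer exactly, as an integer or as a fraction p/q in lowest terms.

Part I: a(3) = -2*(13) + 1*(-22) + 2*(-33) = -114; iterating: a(3)=-114, a(4)=197, a(5)=-482, a(6)=933, a(7)=-1954, a(8)=3877, a(9)=-7842, a(10)=15653, a(11)=-31394, a(12)=62757, a(13)=-125602; answer -125602
Part II: Y1 = -125602; d = -2; remainder = value at the root: -3*(-2)^4 - 8*(-2)^3 - 1*(-2)^2 - 1*(-2)^1 + 3 = (-48) + (64) + (-4) + (2) + (3) = 17; answer 17
Part III: Y2 = 17; m = -27; T(2) = -1*(-31) - 2*(-27) = 85; iterating: T(2)=85, T(3)=-23, T(4)=-147, T(5)=193, T(6)=101, T(7)=-487, T(8)=285, T(9)=689, T(10)=-1259, T(11)=-119, T(12)=2637; answer 2637

2637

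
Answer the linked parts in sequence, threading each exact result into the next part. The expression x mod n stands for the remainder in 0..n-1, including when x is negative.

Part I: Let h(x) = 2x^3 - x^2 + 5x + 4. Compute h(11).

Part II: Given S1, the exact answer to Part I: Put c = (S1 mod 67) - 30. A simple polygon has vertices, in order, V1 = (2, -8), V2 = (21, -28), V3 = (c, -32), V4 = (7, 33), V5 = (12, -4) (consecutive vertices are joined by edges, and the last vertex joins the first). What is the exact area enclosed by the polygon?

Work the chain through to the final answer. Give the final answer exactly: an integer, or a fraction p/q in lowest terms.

Part I: 2*(11)^3 - 1*(11)^2 + 5*(11)^1 + 4 = (2662) + (-121) + (55) + (4) = 2600; answer 2600
Part II: S1 = 2600; c = 24; cross terms: (2*-28 - 21*-8)=112, (21*-32 - 24*-28)=0, (24*33 - 7*-32)=1016, (7*-4 - 12*33)=-424, (12*-8 - 2*-4)=-88; twice the area = |616| = 616; area = 308; answer 308

308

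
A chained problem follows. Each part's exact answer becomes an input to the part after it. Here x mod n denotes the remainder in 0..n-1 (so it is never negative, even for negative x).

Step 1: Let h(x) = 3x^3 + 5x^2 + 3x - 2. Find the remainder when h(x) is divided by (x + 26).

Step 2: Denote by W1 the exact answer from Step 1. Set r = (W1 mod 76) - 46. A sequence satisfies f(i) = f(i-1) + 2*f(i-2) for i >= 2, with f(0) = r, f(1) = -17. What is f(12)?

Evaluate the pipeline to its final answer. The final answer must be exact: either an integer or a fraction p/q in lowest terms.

-20473

Step 1: remainder = value at the root: 3*(-26)^3 + 5*(-26)^2 + 3*(-26)^1 - 2 = (-52728) + (3380) + (-78) + (-2) = -49428; answer -49428
Step 2: W1 = -49428; r = 2; f(2) = 1*(-17) + 2*(2) = -13; iterating: f(2)=-13, f(3)=-47, f(4)=-73, f(5)=-167, f(6)=-313, f(7)=-647, f(8)=-1273, f(9)=-2567, f(10)=-5113, f(11)=-10247, f(12)=-20473; answer -20473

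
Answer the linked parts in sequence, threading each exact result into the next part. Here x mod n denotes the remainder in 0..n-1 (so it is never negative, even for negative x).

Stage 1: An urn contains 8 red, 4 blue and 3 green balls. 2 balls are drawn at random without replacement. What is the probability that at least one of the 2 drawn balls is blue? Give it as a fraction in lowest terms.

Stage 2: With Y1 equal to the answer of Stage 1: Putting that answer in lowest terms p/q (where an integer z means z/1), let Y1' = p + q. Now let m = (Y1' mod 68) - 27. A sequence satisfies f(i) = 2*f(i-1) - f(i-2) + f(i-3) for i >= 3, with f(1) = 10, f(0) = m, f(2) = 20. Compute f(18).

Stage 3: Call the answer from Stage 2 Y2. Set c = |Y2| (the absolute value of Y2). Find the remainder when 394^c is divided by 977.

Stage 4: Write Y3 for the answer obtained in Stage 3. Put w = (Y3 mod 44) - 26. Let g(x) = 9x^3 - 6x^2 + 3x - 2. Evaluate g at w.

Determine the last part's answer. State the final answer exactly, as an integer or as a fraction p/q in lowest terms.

4

Stage 1: total draws C(15,2) = 105; complement C(11,2) = 55; favorable 105 - 55 = 50; P = 10/21; answer 10/21
Stage 2: Y1 = 10/21; threaded value p + q = 31; m = 4; f(3) = 2*(20) - 1*(10) + 1*(4) = 34; iterating: f(3)=34, f(4)=58, f(5)=102, f(6)=180, f(7)=316, f(8)=554, f(9)=972, f(10)=1706, f(11)=2994, f(12)=5254, f(13)=9220, f(14)=16180, f(15)=28394, f(16)=49828, f(17)=87442, f(18)=153450; answer 153450
Stage 3: Y2 = 153450; c = 153450; squarings mod 977: 394^1=394, 394^2=870, 394^4=702, 394^8=396, 394^16=496, 394^32=789, 394^64=172, 394^128=274, 394^256=824, 394^512=938, 394^1024=544, 394^2048=882, 394^4096=232, 394^8192=89, 394^16384=105, 394^32768=278, 394^65536=101, 394^131072=431; 394^153450 = 394^2 * 394^8 * 394^32 * 394^64 * 394^256 * 394^512 * 394^1024 * 394^4096 * 394^16384 * 394^131072 = 71 (mod 977); answer 71
Stage 4: Y3 = 71; w = 1; 9*(1)^3 - 6*(1)^2 + 3*(1)^1 - 2 = (9) + (-6) + (3) + (-2) = 4; answer 4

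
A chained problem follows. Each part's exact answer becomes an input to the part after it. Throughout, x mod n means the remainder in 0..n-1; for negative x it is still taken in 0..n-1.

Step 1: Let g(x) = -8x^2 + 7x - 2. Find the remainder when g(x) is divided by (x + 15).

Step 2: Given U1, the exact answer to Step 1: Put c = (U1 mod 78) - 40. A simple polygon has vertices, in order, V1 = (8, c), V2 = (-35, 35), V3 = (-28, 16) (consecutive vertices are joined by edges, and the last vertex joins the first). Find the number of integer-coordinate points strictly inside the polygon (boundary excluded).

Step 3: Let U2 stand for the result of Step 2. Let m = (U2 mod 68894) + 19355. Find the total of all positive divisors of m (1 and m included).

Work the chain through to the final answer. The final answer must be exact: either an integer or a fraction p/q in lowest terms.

Step 1: remainder = value at the root: -8*(-15)^2 + 7*(-15)^1 - 2 = (-1800) + (-105) + (-2) = -1907; answer -1907
Step 2: U1 = -1907; c = 3; cross terms: (8*35 - -35*3)=385, (-35*16 - -28*35)=420, (-28*3 - 8*16)=-212; twice the area = |593| = 593; area = 593/2; boundary points = 1 + 1 + 1 = 3; strictly interior points = area - boundary/2 + 1 = 296; answer 296
Step 3: U2 = 296; m = 19651; 19651 = 43 * 457; sigma = (1 + 43) * (1 + 457) = 44 * 458 = 20152; answer 20152

20152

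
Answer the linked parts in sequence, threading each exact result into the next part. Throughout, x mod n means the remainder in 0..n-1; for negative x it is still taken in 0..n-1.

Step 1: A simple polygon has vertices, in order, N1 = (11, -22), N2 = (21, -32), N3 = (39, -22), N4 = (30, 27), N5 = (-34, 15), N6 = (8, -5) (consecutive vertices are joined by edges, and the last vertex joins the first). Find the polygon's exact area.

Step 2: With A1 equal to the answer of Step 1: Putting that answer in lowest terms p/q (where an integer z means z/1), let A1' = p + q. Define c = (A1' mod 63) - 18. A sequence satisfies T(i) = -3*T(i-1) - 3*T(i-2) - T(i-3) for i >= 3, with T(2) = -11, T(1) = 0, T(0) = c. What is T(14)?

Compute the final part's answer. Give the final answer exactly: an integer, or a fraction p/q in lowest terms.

-2327

Step 1: cross terms: (11*-32 - 21*-22)=110, (21*-22 - 39*-32)=786, (39*27 - 30*-22)=1713, (30*15 - -34*27)=1368, (-34*-5 - 8*15)=50, (8*-22 - 11*-5)=-121; twice the area = |3906| = 3906; area = 1953; answer 1953
Step 2: A1 = 1953; threaded value p + q = 1954; c = -17; T(3) = -3*(-11) - 3*(0) - 1*(-17) = 50; iterating: T(3)=50, T(4)=-117, T(5)=212, T(6)=-335, T(7)=486, T(8)=-665, T(9)=872, T(10)=-1107, T(11)=1370, T(12)=-1661, T(13)=1980, T(14)=-2327; answer -2327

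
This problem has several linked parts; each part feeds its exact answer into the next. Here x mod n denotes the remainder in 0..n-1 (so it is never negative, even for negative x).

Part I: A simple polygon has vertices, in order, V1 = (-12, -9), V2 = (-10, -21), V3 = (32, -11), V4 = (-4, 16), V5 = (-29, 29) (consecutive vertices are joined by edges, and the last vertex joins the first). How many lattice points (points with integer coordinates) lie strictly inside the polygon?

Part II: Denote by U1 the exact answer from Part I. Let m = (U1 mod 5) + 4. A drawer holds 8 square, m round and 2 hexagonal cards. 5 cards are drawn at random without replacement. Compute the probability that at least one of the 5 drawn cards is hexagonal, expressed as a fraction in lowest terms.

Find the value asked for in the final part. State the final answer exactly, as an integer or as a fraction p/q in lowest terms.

35/68

Part I: cross terms: (-12*-21 - -10*-9)=162, (-10*-11 - 32*-21)=782, (32*16 - -4*-11)=468, (-4*29 - -29*16)=348, (-29*-9 - -12*29)=609; twice the area = |2369| = 2369; area = 2369/2; boundary points = 2 + 2 + 9 + 1 + 1 = 15; strictly interior points = area - boundary/2 + 1 = 1178; answer 1178
Part II: U1 = 1178; m = 7; total draws C(17,5) = 6188; complement C(15,5) = 3003; favorable 6188 - 3003 = 3185; P = 35/68; answer 35/68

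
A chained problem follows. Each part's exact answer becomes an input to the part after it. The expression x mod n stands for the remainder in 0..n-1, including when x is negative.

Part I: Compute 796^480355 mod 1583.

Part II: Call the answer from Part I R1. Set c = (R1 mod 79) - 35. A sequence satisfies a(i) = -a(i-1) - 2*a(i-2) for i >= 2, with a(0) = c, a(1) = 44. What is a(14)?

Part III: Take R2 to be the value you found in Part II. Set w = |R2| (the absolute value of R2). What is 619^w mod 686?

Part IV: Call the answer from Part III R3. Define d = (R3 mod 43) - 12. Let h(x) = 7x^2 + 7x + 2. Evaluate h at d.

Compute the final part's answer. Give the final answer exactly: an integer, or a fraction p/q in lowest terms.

772

Part I: squarings mod 1583: 796^1=796, 796^2=416, 796^4=509, 796^8=1052, 796^16=187, 796^32=143, 796^64=1453, 796^128=1070, 796^256=391, 796^512=913, 796^1024=911, 796^2048=429, 796^4096=413, 796^8192=1188, 796^16384=891, 796^32768=798, 796^65536=438, 796^131072=301, 796^262144=370; 796^480355 = 796^1 * 796^2 * 796^32 * 796^64 * 796^1024 * 796^4096 * 796^16384 * 796^65536 * 796^131072 * 796^262144 = 551 (mod 1583); answer 551
Part II: R1 = 551; c = 42; a(2) = -1*(44) - 2*(42) = -128; iterating: a(2)=-128, a(3)=40, a(4)=216, a(5)=-296, a(6)=-136, a(7)=728, a(8)=-456, a(9)=-1000, a(10)=1912, a(11)=88, a(12)=-3912, a(13)=3736, a(14)=4088; answer 4088
Part III: R2 = 4088; w = 4088; squarings mod 686: 619^1=619, 619^2=373, 619^4=557, 619^8=177, 619^16=459, 619^32=79, 619^64=67, 619^128=373, 619^256=557, 619^512=177, 619^1024=459, 619^2048=79; 619^4088 = 619^8 * 619^16 * 619^32 * 619^64 * 619^128 * 619^256 * 619^512 * 619^1024 * 619^2048 = 667 (mod 686); answer 667
Part IV: R3 = 667; d = 10; 7*(10)^2 + 7*(10)^1 + 2 = (700) + (70) + (2) = 772; answer 772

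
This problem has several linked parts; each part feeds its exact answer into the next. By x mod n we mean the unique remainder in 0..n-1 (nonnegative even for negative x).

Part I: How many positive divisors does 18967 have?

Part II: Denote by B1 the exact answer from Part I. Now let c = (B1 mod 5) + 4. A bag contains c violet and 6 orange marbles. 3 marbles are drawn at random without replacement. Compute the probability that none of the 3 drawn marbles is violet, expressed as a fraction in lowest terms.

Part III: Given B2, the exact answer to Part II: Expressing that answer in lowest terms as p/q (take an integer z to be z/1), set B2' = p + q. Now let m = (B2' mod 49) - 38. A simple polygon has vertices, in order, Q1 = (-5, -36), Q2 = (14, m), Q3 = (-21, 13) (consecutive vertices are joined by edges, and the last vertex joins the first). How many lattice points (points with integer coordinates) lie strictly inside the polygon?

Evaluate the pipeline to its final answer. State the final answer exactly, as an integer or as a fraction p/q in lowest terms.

Part I: 18967 = 13 * 1459; number of divisors = (1+1) * (1+1) = 4; answer 4
Part II: B1 = 4; c = 8; total draws C(14,3) = 364; favorable C(6,3) = 20; P = 5/91; answer 5/91
Part III: B2 = 5/91; threaded value p + q = 96; m = 9; cross terms: (-5*9 - 14*-36)=459, (14*13 - -21*9)=371, (-21*-36 - -5*13)=821; twice the area = |1651| = 1651; area = 1651/2; boundary points = 1 + 1 + 1 = 3; strictly interior points = area - boundary/2 + 1 = 825; answer 825

825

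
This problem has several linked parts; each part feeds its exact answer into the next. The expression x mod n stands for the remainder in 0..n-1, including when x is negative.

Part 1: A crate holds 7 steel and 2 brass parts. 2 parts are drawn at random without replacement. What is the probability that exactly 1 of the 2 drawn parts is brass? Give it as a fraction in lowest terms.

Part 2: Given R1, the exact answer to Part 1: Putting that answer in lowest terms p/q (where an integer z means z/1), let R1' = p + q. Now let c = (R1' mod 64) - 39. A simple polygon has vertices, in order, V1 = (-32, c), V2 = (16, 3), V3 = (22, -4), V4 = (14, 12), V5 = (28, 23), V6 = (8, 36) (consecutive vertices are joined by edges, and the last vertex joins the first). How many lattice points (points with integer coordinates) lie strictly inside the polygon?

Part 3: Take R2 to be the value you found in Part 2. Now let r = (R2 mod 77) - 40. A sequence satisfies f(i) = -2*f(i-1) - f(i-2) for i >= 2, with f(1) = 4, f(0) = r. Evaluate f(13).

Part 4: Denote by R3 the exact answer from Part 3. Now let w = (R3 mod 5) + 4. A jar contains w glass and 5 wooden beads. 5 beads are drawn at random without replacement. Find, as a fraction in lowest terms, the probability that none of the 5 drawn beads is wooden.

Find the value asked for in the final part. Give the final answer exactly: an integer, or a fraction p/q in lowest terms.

Part 1: total draws C(9,2) = 36; favorable C(2,1)*C(7,1) = 14; P = 7/18; answer 7/18
Part 2: R1 = 7/18; threaded value p + q = 25; c = -14; cross terms: (-32*3 - 16*-14)=128, (16*-4 - 22*3)=-130, (22*12 - 14*-4)=320, (14*23 - 28*12)=-14, (28*36 - 8*23)=824, (8*-14 - -32*36)=1040; twice the area = |2168| = 2168; area = 1084; boundary points = 1 + 1 + 8 + 1 + 1 + 10 = 22; strictly interior points = area - boundary/2 + 1 = 1074; answer 1074
Part 3: R2 = 1074; r = 33; f(2) = -2*(4) - 1*(33) = -41; iterating: f(2)=-41, f(3)=78, f(4)=-115, f(5)=152, f(6)=-189, f(7)=226, f(8)=-263, f(9)=300, f(10)=-337, f(11)=374, f(12)=-411, f(13)=448; answer 448
Part 4: R3 = 448; w = 7; total draws C(12,5) = 792; favorable C(7,5) = 21; P = 7/264; answer 7/264

7/264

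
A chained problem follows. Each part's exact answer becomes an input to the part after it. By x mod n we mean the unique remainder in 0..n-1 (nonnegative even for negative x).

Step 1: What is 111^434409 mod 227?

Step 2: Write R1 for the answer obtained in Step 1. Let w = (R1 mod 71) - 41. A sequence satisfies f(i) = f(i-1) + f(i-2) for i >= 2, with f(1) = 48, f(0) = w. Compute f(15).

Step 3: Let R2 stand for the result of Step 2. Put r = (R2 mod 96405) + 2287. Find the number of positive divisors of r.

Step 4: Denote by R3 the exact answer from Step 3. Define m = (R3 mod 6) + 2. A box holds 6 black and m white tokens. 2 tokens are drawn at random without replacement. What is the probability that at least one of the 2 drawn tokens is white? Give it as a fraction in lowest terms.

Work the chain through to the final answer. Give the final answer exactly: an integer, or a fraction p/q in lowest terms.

17/22

Step 1: squarings mod 227: 111^1=111, 111^2=63, 111^4=110, 111^8=69, 111^16=221, 111^32=36, 111^64=161, 111^128=43, 111^256=33, 111^512=181, 111^1024=73, 111^2048=108, 111^4096=87, 111^8192=78, 111^16384=182, 111^32768=209, 111^65536=97, 111^131072=102, 111^262144=189; 111^434409 = 111^1 * 111^8 * 111^32 * 111^64 * 111^128 * 111^8192 * 111^32768 * 111^131072 * 111^262144 = 88 (mod 227); answer 88
Step 2: R1 = 88; w = -24; f(2) = 1*(48) + 1*(-24) = 24; iterating: f(2)=24, f(3)=72, f(4)=96, f(5)=168, f(6)=264, f(7)=432, f(8)=696, f(9)=1128, f(10)=1824, f(11)=2952, f(12)=4776, f(13)=7728, f(14)=12504, f(15)=20232; answer 20232
Step 3: R2 = 20232; r = 22519; 22519 = 7 * 3217; number of divisors = (1+1) * (1+1) = 4; answer 4
Step 4: R3 = 4; m = 6; total draws C(12,2) = 66; complement C(6,2) = 15; favorable 66 - 15 = 51; P = 17/22; answer 17/22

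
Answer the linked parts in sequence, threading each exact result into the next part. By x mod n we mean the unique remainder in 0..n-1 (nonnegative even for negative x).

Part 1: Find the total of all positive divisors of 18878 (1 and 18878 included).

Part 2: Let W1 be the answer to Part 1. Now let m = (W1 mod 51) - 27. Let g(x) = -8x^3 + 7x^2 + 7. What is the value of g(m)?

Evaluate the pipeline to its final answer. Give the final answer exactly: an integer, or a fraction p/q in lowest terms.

14839

Part 1: 18878 = 2 * 9439; sigma = (1 + 2) * (1 + 9439) = 3 * 9440 = 28320; answer 28320
Part 2: W1 = 28320; m = -12; -8*(-12)^3 + 7*(-12)^2 + 7 = (13824) + (1008) + (7) = 14839; answer 14839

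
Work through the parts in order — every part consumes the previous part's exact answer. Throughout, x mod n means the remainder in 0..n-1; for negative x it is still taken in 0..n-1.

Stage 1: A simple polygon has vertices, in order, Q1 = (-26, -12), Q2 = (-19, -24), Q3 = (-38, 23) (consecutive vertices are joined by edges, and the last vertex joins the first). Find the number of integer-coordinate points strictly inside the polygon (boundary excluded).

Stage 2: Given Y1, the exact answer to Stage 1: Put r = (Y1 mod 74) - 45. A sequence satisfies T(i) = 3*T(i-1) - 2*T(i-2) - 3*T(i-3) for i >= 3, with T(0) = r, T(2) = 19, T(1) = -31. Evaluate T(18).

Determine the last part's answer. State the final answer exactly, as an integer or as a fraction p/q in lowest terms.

12083971

Stage 1: cross terms: (-26*-24 - -19*-12)=396, (-19*23 - -38*-24)=-1349, (-38*-12 - -26*23)=1054; twice the area = |101| = 101; area = 101/2; boundary points = 1 + 1 + 1 = 3; strictly interior points = area - boundary/2 + 1 = 50; answer 50
Stage 2: Y1 = 50; r = 5; T(3) = 3*(19) - 2*(-31) - 3*(5) = 104; iterating: T(3)=104, T(4)=367, T(5)=836, T(6)=1462, T(7)=1613, T(8)=-593, T(9)=-9391, T(10)=-31826, T(11)=-74917, T(12)=-132926, T(13)=-153466, T(14)=30205, T(15)=796325, T(16)=2788963, T(17)=6683624, T(18)=12083971; answer 12083971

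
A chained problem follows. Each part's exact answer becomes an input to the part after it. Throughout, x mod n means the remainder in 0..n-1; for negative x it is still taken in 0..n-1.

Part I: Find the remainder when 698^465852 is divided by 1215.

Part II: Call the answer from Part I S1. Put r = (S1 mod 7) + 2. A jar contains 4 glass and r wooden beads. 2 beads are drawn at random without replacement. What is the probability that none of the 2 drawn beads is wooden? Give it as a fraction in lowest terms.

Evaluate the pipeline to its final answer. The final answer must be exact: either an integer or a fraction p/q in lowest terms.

1/6

Part I: squarings mod 1215: 698^1=698, 698^2=1204, 698^4=121, 698^8=61, 698^16=76, 698^32=916, 698^64=706, 698^128=286, 698^256=391, 698^512=1006, 698^1024=1156, 698^2048=1051, 698^4096=166, 698^8192=826, 698^16384=661, 698^32768=736, 698^65536=1021, 698^131072=1186, 698^262144=841; 698^465852 = 698^4 * 698^8 * 698^16 * 698^32 * 698^128 * 698^256 * 698^512 * 698^2048 * 698^4096 * 698^65536 * 698^131072 * 698^262144 = 766 (mod 1215); answer 766
Part II: S1 = 766; r = 5; total draws C(9,2) = 36; favorable C(4,2) = 6; P = 1/6; answer 1/6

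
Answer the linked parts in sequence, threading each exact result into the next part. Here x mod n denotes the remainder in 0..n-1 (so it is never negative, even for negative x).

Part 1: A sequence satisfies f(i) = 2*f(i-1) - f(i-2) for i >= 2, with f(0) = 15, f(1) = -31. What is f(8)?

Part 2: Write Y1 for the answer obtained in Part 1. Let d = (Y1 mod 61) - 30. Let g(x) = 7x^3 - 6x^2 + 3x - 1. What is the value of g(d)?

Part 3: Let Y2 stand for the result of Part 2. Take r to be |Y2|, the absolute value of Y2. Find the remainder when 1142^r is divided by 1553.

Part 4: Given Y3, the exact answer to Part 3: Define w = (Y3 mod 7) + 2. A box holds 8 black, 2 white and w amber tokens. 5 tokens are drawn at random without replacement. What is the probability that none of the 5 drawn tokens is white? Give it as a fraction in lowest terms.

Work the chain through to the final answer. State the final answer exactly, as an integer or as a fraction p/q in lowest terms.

Part 1: f(2) = 2*(-31) - 1*(15) = -77; iterating: f(2)=-77, f(3)=-123, f(4)=-169, f(5)=-215, f(6)=-261, f(7)=-307, f(8)=-353; answer -353
Part 2: Y1 = -353; d = -17; 7*(-17)^3 - 6*(-17)^2 + 3*(-17)^1 - 1 = (-34391) + (-1734) + (-51) + (-1) = -36177; answer -36177
Part 3: Y2 = -36177; r = 36177; squarings mod 1553: 1142^1=1142, 1142^2=1197, 1142^4=943, 1142^8=933, 1142^16=809, 1142^32=668, 1142^64=513, 1142^128=712, 1142^256=666, 1142^512=951, 1142^1024=555, 1142^2048=531, 1142^4096=868, 1142^8192=219, 1142^16384=1371, 1142^32768=511; 1142^36177 = 1142^1 * 1142^16 * 1142^64 * 1142^256 * 1142^1024 * 1142^2048 * 1142^32768 = 1026 (mod 1553); answer 1026
Part 4: Y3 = 1026; w = 6; total draws C(16,5) = 4368; favorable C(14,5) = 2002; P = 11/24; answer 11/24

11/24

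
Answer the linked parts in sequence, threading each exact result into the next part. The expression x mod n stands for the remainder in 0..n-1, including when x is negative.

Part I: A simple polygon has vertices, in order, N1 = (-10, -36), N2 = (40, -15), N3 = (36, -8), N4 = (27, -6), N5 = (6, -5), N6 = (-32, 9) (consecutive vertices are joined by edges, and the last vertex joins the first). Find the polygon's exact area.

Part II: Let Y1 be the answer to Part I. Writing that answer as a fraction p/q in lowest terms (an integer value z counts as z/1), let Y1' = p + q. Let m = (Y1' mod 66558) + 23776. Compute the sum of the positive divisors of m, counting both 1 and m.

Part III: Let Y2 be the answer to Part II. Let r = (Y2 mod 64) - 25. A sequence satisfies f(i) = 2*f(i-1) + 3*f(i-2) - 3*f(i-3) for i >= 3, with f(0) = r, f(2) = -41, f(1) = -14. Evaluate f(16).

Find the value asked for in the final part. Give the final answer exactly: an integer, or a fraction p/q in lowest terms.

Part I: cross terms: (-10*-15 - 40*-36)=1590, (40*-8 - 36*-15)=220, (36*-6 - 27*-8)=0, (27*-5 - 6*-6)=-99, (6*9 - -32*-5)=-106, (-32*-36 - -10*9)=1242; twice the area = |2847| = 2847; area = 2847/2; answer 2847/2
Part II: Y1 = 2847/2; threaded value p + q = 2849; m = 26625; 26625 = 3 * 5^3 * 71; sigma = (1 + 3) * (1 + 5 + 25 + 125) * (1 + 71) = 4 * 156 * 72 = 44928; answer 44928
Part III: Y2 = 44928; r = -25; f(3) = 2*(-41) + 3*(-14) - 3*(-25) = -49; iterating: f(3)=-49, f(4)=-179, f(5)=-382, f(6)=-1154, f(7)=-2917, f(8)=-8150, f(9)=-21589, f(10)=-58877, f(11)=-158071, f(12)=-428006, f(13)=-1153594, f(14)=-3116993, f(15)=-8410750, f(16)=-22711697; answer -22711697

-22711697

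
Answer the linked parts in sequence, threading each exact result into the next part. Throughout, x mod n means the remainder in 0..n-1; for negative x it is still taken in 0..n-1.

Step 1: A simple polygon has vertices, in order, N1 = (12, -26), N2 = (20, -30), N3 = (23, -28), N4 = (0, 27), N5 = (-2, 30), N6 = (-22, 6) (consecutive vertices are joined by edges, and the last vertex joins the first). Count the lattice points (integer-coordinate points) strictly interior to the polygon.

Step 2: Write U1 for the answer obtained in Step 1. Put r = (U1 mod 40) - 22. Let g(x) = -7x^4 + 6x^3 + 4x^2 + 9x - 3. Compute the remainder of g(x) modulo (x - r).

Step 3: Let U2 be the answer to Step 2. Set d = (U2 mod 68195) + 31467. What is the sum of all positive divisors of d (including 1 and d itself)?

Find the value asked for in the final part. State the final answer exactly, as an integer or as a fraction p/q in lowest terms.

Step 1: cross terms: (12*-30 - 20*-26)=160, (20*-28 - 23*-30)=130, (23*27 - 0*-28)=621, (0*30 - -2*27)=54, (-2*6 - -22*30)=648, (-22*-26 - 12*6)=500; twice the area = |2113| = 2113; area = 2113/2; boundary points = 4 + 1 + 1 + 1 + 4 + 2 = 13; strictly interior points = area - boundary/2 + 1 = 1051; answer 1051
Step 2: U1 = 1051; r = -11; remainder = value at the root: -7*(-11)^4 + 6*(-11)^3 + 4*(-11)^2 + 9*(-11)^1 - 3 = (-102487) + (-7986) + (484) + (-99) + (-3) = -110091; answer -110091
Step 3: U2 = -110091; d = 57766; 57766 = 2 * 17 * 1699; sigma = (1 + 2) * (1 + 17) * (1 + 1699) = 3 * 18 * 1700 = 91800; answer 91800

91800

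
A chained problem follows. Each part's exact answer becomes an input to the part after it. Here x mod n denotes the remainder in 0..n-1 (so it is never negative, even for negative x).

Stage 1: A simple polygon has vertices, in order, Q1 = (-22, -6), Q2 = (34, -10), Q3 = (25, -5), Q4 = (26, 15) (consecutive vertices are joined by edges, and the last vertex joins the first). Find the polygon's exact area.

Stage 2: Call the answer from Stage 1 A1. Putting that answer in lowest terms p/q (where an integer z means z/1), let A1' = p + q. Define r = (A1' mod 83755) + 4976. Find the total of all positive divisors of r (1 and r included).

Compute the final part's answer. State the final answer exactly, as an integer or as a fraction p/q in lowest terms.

6324

Stage 1: cross terms: (-22*-10 - 34*-6)=424, (34*-5 - 25*-10)=80, (25*15 - 26*-5)=505, (26*-6 - -22*15)=174; twice the area = |1183| = 1183; area = 1183/2; answer 1183/2
Stage 2: A1 = 1183/2; threaded value p + q = 1185; r = 6161; 6161 = 61 * 101; sigma = (1 + 61) * (1 + 101) = 62 * 102 = 6324; answer 6324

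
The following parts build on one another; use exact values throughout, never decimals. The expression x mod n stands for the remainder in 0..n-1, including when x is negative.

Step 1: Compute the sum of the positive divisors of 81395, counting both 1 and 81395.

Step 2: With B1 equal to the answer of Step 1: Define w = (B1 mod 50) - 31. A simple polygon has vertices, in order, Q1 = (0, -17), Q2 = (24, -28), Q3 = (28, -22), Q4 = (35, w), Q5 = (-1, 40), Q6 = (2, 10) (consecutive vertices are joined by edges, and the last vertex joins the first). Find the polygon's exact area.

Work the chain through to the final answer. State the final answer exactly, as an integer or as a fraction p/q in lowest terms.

1985/2

Step 1: 81395 = 5 * 73 * 223; sigma = (1 + 5) * (1 + 73) * (1 + 223) = 6 * 74 * 224 = 99456; answer 99456
Step 2: B1 = 99456; w = -25; cross terms: (0*-28 - 24*-17)=408, (24*-22 - 28*-28)=256, (28*-25 - 35*-22)=70, (35*40 - -1*-25)=1375, (-1*10 - 2*40)=-90, (2*-17 - 0*10)=-34; twice the area = |1985| = 1985; area = 1985/2; answer 1985/2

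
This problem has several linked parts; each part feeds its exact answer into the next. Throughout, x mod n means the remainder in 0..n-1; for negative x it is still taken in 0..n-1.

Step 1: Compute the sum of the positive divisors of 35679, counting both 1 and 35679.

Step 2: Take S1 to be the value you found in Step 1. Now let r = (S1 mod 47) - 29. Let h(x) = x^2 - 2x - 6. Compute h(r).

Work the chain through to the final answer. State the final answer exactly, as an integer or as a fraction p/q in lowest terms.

Step 1: 35679 = 3 * 7 * 1699; sigma = (1 + 3) * (1 + 7) * (1 + 1699) = 4 * 8 * 1700 = 54400; answer 54400
Step 2: S1 = 54400; r = -8; 1*(-8)^2 - 2*(-8)^1 - 6 = (64) + (16) + (-6) = 74; answer 74

74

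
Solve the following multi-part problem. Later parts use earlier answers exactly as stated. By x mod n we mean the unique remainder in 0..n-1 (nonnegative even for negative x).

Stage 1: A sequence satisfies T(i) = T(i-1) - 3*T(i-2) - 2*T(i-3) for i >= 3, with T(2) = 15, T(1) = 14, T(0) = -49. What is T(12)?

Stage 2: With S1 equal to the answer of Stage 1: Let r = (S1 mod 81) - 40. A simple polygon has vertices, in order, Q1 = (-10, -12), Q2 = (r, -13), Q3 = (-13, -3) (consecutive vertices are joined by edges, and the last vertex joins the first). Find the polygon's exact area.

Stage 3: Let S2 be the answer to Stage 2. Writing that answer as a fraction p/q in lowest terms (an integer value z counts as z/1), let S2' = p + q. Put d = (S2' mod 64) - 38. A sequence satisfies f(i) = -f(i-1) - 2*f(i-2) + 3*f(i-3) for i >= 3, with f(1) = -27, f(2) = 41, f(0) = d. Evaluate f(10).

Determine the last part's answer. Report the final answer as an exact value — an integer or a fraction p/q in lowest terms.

-3094

Stage 1: T(3) = 1*(15) - 3*(14) - 2*(-49) = 71; iterating: T(3)=71, T(4)=-2, T(5)=-245, T(6)=-381, T(7)=358, T(8)=1991, T(9)=1679, T(10)=-5010, T(11)=-14029, T(12)=-2357; answer -2357
Stage 2: S1 = -2357; r = 33; cross terms: (-10*-13 - 33*-12)=526, (33*-3 - -13*-13)=-268, (-13*-12 - -10*-3)=126; twice the area = |384| = 384; area = 192; answer 192
Stage 3: S2 = 192; threaded value p + q = 193; d = -37; f(3) = -1*(41) - 2*(-27) + 3*(-37) = -98; iterating: f(3)=-98, f(4)=-65, f(5)=384, f(6)=-548, f(7)=-415, f(8)=2663, f(9)=-3477, f(10)=-3094; answer -3094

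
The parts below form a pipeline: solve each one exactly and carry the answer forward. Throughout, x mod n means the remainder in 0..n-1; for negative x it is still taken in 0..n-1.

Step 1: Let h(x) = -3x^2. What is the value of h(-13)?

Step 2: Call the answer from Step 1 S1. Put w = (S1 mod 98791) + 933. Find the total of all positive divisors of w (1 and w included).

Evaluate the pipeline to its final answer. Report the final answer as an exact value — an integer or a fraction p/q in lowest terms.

Step 1: -3*(-13)^2 = (-507) = -507; answer -507
Step 2: S1 = -507; w = 99217; 99217 = 47 * 2111; sigma = (1 + 47) * (1 + 2111) = 48 * 2112 = 101376; answer 101376

101376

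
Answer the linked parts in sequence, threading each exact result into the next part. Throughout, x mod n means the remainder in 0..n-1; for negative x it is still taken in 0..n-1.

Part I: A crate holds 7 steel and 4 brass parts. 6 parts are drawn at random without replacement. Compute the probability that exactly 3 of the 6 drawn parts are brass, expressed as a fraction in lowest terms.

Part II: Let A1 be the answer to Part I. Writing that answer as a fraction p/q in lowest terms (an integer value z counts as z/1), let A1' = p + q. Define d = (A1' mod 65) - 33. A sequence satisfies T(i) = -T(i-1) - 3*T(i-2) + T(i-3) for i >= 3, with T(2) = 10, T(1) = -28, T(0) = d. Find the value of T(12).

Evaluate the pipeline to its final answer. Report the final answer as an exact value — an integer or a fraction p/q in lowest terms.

Part I: total draws C(11,6) = 462; favorable C(4,3)*C(7,3) = 140; P = 10/33; answer 10/33
Part II: A1 = 10/33; threaded value p + q = 43; d = 10; T(3) = -1*(10) - 3*(-28) + 1*(10) = 84; iterating: T(3)=84, T(4)=-142, T(5)=-100, T(6)=610, T(7)=-452, T(8)=-1478, T(9)=3444, T(10)=538, T(11)=-12348, T(12)=14178; answer 14178

14178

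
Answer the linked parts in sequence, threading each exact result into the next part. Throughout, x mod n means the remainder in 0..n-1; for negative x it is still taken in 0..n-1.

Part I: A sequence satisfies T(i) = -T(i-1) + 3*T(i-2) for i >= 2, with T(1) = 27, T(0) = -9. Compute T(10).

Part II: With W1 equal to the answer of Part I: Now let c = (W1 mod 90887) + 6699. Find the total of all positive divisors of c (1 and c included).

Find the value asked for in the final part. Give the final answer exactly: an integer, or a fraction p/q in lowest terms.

64980

Part I: T(2) = -1*(27) + 3*(-9) = -54; iterating: T(2)=-54, T(3)=135, T(4)=-297, T(5)=702, T(6)=-1593, T(7)=3699, T(8)=-8478, T(9)=19575, T(10)=-45009; answer -45009
Part II: W1 = -45009; c = 52577; 52577 = 7^2 * 29 * 37; sigma = (1 + 7 + 49) * (1 + 29) * (1 + 37) = 57 * 30 * 38 = 64980; answer 64980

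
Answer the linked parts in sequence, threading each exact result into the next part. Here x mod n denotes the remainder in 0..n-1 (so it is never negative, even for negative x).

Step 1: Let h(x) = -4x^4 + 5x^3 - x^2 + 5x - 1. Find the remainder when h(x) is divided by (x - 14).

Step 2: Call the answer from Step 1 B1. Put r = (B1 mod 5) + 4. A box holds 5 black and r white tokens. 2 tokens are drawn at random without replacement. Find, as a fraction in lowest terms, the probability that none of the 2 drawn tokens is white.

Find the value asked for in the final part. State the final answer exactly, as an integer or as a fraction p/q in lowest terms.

Step 1: remainder = value at the root: -4*(14)^4 + 5*(14)^3 - 1*(14)^2 + 5*(14)^1 - 1 = (-153664) + (13720) + (-196) + (70) + (-1) = -140071; answer -140071
Step 2: B1 = -140071; r = 8; total draws C(13,2) = 78; favorable C(5,2) = 10; P = 5/39; answer 5/39

5/39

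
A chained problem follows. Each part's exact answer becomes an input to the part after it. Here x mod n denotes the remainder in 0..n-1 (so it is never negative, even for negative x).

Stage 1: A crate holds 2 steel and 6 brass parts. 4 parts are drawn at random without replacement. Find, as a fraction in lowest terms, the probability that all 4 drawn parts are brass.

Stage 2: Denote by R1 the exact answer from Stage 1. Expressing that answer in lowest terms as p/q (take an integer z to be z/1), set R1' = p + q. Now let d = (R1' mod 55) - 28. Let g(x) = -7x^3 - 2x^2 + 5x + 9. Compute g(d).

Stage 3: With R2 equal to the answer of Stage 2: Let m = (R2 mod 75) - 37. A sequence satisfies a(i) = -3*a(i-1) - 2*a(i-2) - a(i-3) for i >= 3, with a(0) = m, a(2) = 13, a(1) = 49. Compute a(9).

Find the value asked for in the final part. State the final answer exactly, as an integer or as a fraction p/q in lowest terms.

-19831

Stage 1: total draws C(8,4) = 70; favorable C(6,4) = 15; P = 3/14; answer 3/14
Stage 2: R1 = 3/14; threaded value p + q = 17; d = -11; -7*(-11)^3 - 2*(-11)^2 + 5*(-11)^1 + 9 = (9317) + (-242) + (-55) + (9) = 9029; answer 9029
Stage 3: R2 = 9029; m = -8; a(3) = -3*(13) - 2*(49) - 1*(-8) = -129; iterating: a(3)=-129, a(4)=312, a(5)=-691, a(6)=1578, a(7)=-3664, a(8)=8527, a(9)=-19831; answer -19831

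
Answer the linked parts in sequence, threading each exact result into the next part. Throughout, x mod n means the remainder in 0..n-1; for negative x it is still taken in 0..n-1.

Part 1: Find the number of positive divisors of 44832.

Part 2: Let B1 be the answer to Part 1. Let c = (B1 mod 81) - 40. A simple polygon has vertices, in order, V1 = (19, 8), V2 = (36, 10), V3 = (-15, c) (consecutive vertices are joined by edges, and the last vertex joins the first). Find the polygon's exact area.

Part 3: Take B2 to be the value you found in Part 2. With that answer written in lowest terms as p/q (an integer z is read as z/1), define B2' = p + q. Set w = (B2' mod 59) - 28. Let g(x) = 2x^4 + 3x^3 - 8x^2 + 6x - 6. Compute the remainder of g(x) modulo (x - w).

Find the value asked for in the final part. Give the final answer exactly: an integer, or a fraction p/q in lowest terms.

Part 1: 44832 = 2^5 * 3 * 467; number of divisors = (5+1) * (1+1) * (1+1) = 24; answer 24
Part 2: B1 = 24; c = -16; cross terms: (19*10 - 36*8)=-98, (36*-16 - -15*10)=-426, (-15*8 - 19*-16)=184; twice the area = |-340| = 340; area = 170; answer 170
Part 3: B2 = 170; threaded value p + q = 171; w = 25; remainder = value at the root: 2*(25)^4 + 3*(25)^3 - 8*(25)^2 + 6*(25)^1 - 6 = (781250) + (46875) + (-5000) + (150) + (-6) = 823269; answer 823269

823269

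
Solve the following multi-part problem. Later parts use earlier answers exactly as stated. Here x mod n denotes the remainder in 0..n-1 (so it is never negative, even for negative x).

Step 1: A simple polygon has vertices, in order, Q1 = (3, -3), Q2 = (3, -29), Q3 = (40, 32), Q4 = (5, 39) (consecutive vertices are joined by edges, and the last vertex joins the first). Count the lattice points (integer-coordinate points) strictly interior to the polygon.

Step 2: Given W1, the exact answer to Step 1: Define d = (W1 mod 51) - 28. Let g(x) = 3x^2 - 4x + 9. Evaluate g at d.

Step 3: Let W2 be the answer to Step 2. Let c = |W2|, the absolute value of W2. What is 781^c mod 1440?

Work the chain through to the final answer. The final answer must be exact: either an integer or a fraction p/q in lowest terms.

Step 1: cross terms: (3*-29 - 3*-3)=-78, (3*32 - 40*-29)=1256, (40*39 - 5*32)=1400, (5*-3 - 3*39)=-132; twice the area = |2446| = 2446; area = 1223; boundary points = 26 + 1 + 7 + 2 = 36; strictly interior points = area - boundary/2 + 1 = 1206; answer 1206
Step 2: W1 = 1206; d = 5; 3*(5)^2 - 4*(5)^1 + 9 = (75) + (-20) + (9) = 64; answer 64
Step 3: W2 = 64; c = 64; squarings mod 1440: 781^1=781, 781^2=841, 781^4=241, 781^8=481, 781^16=961, 781^32=481, 781^64=961; 781^64 = 781^64 = 961 (mod 1440); answer 961

961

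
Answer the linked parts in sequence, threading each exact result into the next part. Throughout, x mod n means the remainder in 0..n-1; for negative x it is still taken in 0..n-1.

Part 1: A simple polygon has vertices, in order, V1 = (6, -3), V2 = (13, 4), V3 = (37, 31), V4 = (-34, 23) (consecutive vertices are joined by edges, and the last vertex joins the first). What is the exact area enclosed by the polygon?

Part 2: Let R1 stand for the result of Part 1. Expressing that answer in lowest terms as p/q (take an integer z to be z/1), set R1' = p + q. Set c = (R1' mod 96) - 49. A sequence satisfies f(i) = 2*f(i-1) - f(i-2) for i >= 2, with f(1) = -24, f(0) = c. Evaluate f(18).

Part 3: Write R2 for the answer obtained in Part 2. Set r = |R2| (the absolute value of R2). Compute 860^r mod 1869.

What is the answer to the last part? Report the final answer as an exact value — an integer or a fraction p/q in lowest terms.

799

Part 1: cross terms: (6*4 - 13*-3)=63, (13*31 - 37*4)=255, (37*23 - -34*31)=1905, (-34*-3 - 6*23)=-36; twice the area = |2187| = 2187; area = 2187/2; answer 2187/2
Part 2: R1 = 2187/2; threaded value p + q = 2189; c = 28; f(2) = 2*(-24) - 1*(28) = -76; iterating: f(2)=-76, f(3)=-128, f(4)=-180, f(5)=-232, f(6)=-284, f(7)=-336, f(8)=-388, f(9)=-440, f(10)=-492, f(11)=-544, f(12)=-596, f(13)=-648, f(14)=-700, f(15)=-752, f(16)=-804, f(17)=-856, f(18)=-908; answer -908
Part 3: R2 = -908; r = 908; squarings mod 1869: 860^1=860, 860^2=1345, 860^4=1702, 860^8=1723, 860^16=757, 860^32=1135, 860^64=484, 860^128=631, 860^256=64, 860^512=358; 860^908 = 860^4 * 860^8 * 860^128 * 860^256 * 860^512 = 799 (mod 1869); answer 799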